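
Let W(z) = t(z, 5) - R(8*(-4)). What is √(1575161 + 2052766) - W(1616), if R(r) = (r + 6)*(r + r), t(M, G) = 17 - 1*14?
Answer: 1661 + 3*√403103 ≈ 3565.7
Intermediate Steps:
t(M, G) = 3 (t(M, G) = 17 - 14 = 3)
R(r) = 2*r*(6 + r) (R(r) = (6 + r)*(2*r) = 2*r*(6 + r))
W(z) = -1661 (W(z) = 3 - 2*8*(-4)*(6 + 8*(-4)) = 3 - 2*(-32)*(6 - 32) = 3 - 2*(-32)*(-26) = 3 - 1*1664 = 3 - 1664 = -1661)
√(1575161 + 2052766) - W(1616) = √(1575161 + 2052766) - 1*(-1661) = √3627927 + 1661 = 3*√403103 + 1661 = 1661 + 3*√403103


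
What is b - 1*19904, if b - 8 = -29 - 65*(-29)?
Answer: -18040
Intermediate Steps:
b = 1864 (b = 8 + (-29 - 65*(-29)) = 8 + (-29 + 1885) = 8 + 1856 = 1864)
b - 1*19904 = 1864 - 1*19904 = 1864 - 19904 = -18040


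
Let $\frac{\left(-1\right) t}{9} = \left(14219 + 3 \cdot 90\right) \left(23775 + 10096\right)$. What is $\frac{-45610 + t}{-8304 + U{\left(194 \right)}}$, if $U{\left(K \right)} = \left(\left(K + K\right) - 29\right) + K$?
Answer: $\frac{4416857881}{7751} \approx 5.6984 \cdot 10^{5}$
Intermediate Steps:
$U{\left(K \right)} = -29 + 3 K$ ($U{\left(K \right)} = \left(2 K - 29\right) + K = \left(-29 + 2 K\right) + K = -29 + 3 K$)
$t = -4416812271$ ($t = - 9 \left(14219 + 3 \cdot 90\right) \left(23775 + 10096\right) = - 9 \left(14219 + 270\right) 33871 = - 9 \cdot 14489 \cdot 33871 = \left(-9\right) 490756919 = -4416812271$)
$\frac{-45610 + t}{-8304 + U{\left(194 \right)}} = \frac{-45610 - 4416812271}{-8304 + \left(-29 + 3 \cdot 194\right)} = - \frac{4416857881}{-8304 + \left(-29 + 582\right)} = - \frac{4416857881}{-8304 + 553} = - \frac{4416857881}{-7751} = \left(-4416857881\right) \left(- \frac{1}{7751}\right) = \frac{4416857881}{7751}$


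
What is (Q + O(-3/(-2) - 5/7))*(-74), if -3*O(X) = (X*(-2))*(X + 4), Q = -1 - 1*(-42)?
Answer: -473267/147 ≈ -3219.5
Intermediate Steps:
Q = 41 (Q = -1 + 42 = 41)
O(X) = 2*X*(4 + X)/3 (O(X) = -X*(-2)*(X + 4)/3 = -(-2*X)*(4 + X)/3 = -(-2)*X*(4 + X)/3 = 2*X*(4 + X)/3)
(Q + O(-3/(-2) - 5/7))*(-74) = (41 + 2*(-3/(-2) - 5/7)*(4 + (-3/(-2) - 5/7))/3)*(-74) = (41 + 2*(-3*(-½) - 5*⅐)*(4 + (-3*(-½) - 5*⅐))/3)*(-74) = (41 + 2*(3/2 - 5/7)*(4 + (3/2 - 5/7))/3)*(-74) = (41 + (⅔)*(11/14)*(4 + 11/14))*(-74) = (41 + (⅔)*(11/14)*(67/14))*(-74) = (41 + 737/294)*(-74) = (12791/294)*(-74) = -473267/147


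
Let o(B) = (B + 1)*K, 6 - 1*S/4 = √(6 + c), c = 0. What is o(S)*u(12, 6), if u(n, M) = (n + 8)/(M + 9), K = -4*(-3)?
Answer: 400 - 64*√6 ≈ 243.23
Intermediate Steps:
K = 12
u(n, M) = (8 + n)/(9 + M)
S = 24 - 4*√6 (S = 24 - 4*√(6 + 0) = 24 - 4*√6 ≈ 14.202)
o(B) = 12 + 12*B (o(B) = (B + 1)*12 = (1 + B)*12 = 12 + 12*B)
o(S)*u(12, 6) = (12 + 12*(24 - 4*√6))*((8 + 12)/(9 + 6)) = (12 + (288 - 48*√6))*(20/15) = (300 - 48*√6)*((1/15)*20) = (300 - 48*√6)*(4/3) = 400 - 64*√6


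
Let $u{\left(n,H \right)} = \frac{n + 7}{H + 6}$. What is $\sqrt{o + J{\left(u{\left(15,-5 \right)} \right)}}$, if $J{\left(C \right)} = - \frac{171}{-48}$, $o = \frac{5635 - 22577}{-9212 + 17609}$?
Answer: $\frac{\sqrt{193650681}}{11196} \approx 1.2429$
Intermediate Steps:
$u{\left(n,H \right)} = \frac{7 + n}{6 + H}$
$o = - \frac{16942}{8397} \approx -2.0176$
$J{\left(C \right)} = \frac{57}{16}$ ($J{\left(C \right)} = \left(-171\right) \left(- \frac{1}{48}\right) = \frac{57}{16}$)
$\sqrt{o + J{\left(u{\left(15,-5 \right)} \right)}} = \sqrt{- \frac{16942}{8397} + \frac{57}{16}} = \sqrt{\frac{207557}{134352}} = \frac{\sqrt{193650681}}{11196}$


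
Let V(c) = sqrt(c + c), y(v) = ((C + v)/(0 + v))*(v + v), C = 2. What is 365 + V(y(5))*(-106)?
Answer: 365 - 212*sqrt(7) ≈ -195.90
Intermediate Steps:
y(v) = 4 + 2*v (y(v) = ((2 + v)/(0 + v))*(v + v) = ((2 + v)/v)*(2*v) = 4 + 2*v)
V(c) = sqrt(2)*sqrt(c) (V(c) = sqrt(2*c) = sqrt(2)*sqrt(c))
365 + V(y(5))*(-106) = 365 + (sqrt(2)*sqrt(4 + 2*5))*(-106) = 365 + (sqrt(2)*sqrt(4 + 10))*(-106) = 365 + (sqrt(2)*sqrt(14))*(-106) = 365 + (2*sqrt(7))*(-106) = 365 - 212*sqrt(7)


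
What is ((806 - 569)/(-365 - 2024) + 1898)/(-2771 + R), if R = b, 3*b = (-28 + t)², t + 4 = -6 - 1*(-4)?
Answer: -13602255/17098073 ≈ -0.79554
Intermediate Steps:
t = -6 (t = -4 + (-6 - 1*(-4)) = -4 + (-6 + 4) = -4 - 2 = -6)
b = 1156/3 (b = (-28 - 6)²/3 = (⅓)*(-34)² = (⅓)*1156 = 1156/3 ≈ 385.33)
R = 1156/3 ≈ 385.33
((806 - 569)/(-365 - 2024) + 1898)/(-2771 + R) = ((806 - 569)/(-365 - 2024) + 1898)/(-2771 + 1156/3) = (237/(-2389) + 1898)/(-7157/3) = (237*(-1/2389) + 1898)*(-3/7157) = (-237/2389 + 1898)*(-3/7157) = (4534085/2389)*(-3/7157) = -13602255/17098073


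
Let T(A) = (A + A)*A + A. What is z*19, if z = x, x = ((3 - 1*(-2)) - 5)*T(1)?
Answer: 0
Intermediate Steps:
T(A) = A + 2*A² (T(A) = (2*A)*A + A = 2*A² + A = A + 2*A²)
x = 0 (x = ((3 - 1*(-2)) - 5)*(1*(1 + 2*1)) = ((3 + 2) - 5)*(1*(1 + 2)) = (5 - 5)*(1*3) = 0*3 = 0)
z = 0
z*19 = 0*19 = 0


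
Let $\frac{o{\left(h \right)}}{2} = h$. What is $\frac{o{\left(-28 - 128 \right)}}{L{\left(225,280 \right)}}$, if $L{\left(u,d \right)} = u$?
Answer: $- \frac{104}{75} \approx -1.3867$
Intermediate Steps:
$o{\left(h \right)} = 2 h$
$\frac{o{\left(-28 - 128 \right)}}{L{\left(225,280 \right)}} = \frac{2 \left(-28 - 128\right)}{225} = 2 \left(-156\right) \frac{1}{225} = \left(-312\right) \frac{1}{225} = - \frac{104}{75}$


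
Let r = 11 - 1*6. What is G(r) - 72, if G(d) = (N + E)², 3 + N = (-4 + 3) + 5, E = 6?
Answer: -23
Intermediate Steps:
r = 5 (r = 11 - 6 = 5)
N = 1 (N = -3 + ((-4 + 3) + 5) = -3 + (-1 + 5) = -3 + 4 = 1)
G(d) = 49 (G(d) = (1 + 6)² = 7² = 49)
G(r) - 72 = 49 - 72 = -23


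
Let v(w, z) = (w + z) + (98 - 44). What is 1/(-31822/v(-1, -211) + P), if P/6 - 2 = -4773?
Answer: -79/2245543 ≈ -3.5181e-5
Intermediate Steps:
v(w, z) = 54 + w + z (v(w, z) = (w + z) + 54 = 54 + w + z)
P = -28626 (P = 12 + 6*(-4773) = 12 - 28638 = -28626)
1/(-31822/v(-1, -211) + P) = 1/(-31822/(54 - 1 - 211) - 28626) = 1/(-31822/(-158) - 28626) = 1/(-31822*(-1/158) - 28626) = 1/(15911/79 - 28626) = 1/(-2245543/79) = -79/2245543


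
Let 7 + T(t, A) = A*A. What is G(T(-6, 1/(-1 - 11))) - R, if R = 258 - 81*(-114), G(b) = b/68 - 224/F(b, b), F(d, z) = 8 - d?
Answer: -11822806673/1243584 ≈ -9507.0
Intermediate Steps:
T(t, A) = -7 + A**2 (T(t, A) = -7 + A*A = -7 + A**2)
G(b) = -224/(8 - b) + b/68 (G(b) = b/68 - 224/(8 - b) = -224/(8 - b) + b/68)
R = 9492 (R = 258 + 9234 = 9492)
G(T(-6, 1/(-1 - 11))) - R = (15232 + (-7 + (1/(-1 - 11))**2)*(-8 + (-7 + (1/(-1 - 11))**2)))/(68*(-8 + (-7 + (1/(-1 - 11))**2))) - 1*9492 = (15232 + (-7 + (1/(-12))**2)*(-8 + (-7 + (1/(-12))**2)))/(68*(-8 + (-7 + (1/(-12))**2))) - 9492 = (15232 + (-7 + (-1/12)**2)*(-8 + (-7 + (-1/12)**2)))/(68*(-8 + (-7 + (-1/12)**2))) - 9492 = (15232 + (-7 + 1/144)*(-8 + (-7 + 1/144)))/(68*(-8 + (-7 + 1/144))) - 9492 = (15232 - 1007*(-8 - 1007/144)/144)/(68*(-8 - 1007/144)) - 9492 = (15232 - 1007/144*(-2159/144))/(68*(-2159/144)) - 9492 = (1/68)*(-144/2159)*(15232 + 2174113/20736) - 9492 = (1/68)*(-144/2159)*(318024865/20736) - 9492 = -18707345/1243584 - 9492 = -11822806673/1243584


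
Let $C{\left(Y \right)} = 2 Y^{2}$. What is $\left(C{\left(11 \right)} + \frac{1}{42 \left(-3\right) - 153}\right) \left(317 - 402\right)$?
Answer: $- \frac{5738945}{279} \approx -20570.0$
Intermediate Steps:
$\left(C{\left(11 \right)} + \frac{1}{42 \left(-3\right) - 153}\right) \left(317 - 402\right) = \left(2 \cdot 11^{2} + \frac{1}{42 \left(-3\right) - 153}\right) \left(317 - 402\right) = \left(2 \cdot 121 + \frac{1}{-126 - 153}\right) \left(-85\right) = \left(242 + \frac{1}{-279}\right) \left(-85\right) = \left(242 - \frac{1}{279}\right) \left(-85\right) = \frac{67517}{279} \left(-85\right) = - \frac{5738945}{279}$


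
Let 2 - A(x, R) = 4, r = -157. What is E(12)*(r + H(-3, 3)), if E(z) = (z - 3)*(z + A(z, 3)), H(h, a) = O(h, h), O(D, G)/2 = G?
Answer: -14670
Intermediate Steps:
O(D, G) = 2*G
A(x, R) = -2 (A(x, R) = 2 - 1*4 = 2 - 4 = -2)
H(h, a) = 2*h
E(z) = (-3 + z)*(-2 + z) (E(z) = (z - 3)*(z - 2) = (-3 + z)*(-2 + z))
E(12)*(r + H(-3, 3)) = (6 + 12² - 5*12)*(-157 + 2*(-3)) = (6 + 144 - 60)*(-157 - 6) = 90*(-163) = -14670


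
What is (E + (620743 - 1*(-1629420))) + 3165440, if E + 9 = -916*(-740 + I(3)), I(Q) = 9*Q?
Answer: 6068702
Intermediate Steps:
E = 653099 (E = -9 - 916*(-740 + 9*3) = -9 - 916*(-740 + 27) = -9 - 916*(-713) = -9 + 653108 = 653099)
(E + (620743 - 1*(-1629420))) + 3165440 = (653099 + (620743 - 1*(-1629420))) + 3165440 = (653099 + (620743 + 1629420)) + 3165440 = (653099 + 2250163) + 3165440 = 2903262 + 3165440 = 6068702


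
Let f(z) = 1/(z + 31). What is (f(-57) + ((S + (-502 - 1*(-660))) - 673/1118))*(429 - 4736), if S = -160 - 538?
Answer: 1301652926/559 ≈ 2.3285e+6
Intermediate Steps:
S = -698
f(z) = 1/(31 + z)
(f(-57) + ((S + (-502 - 1*(-660))) - 673/1118))*(429 - 4736) = (1/(31 - 57) + ((-698 + (-502 - 1*(-660))) - 673/1118))*(429 - 4736) = (1/(-26) + ((-698 + (-502 + 660)) - 673*1/1118))*(-4307) = (-1/26 + ((-698 + 158) - 673/1118))*(-4307) = (-1/26 + (-540 - 673/1118))*(-4307) = (-1/26 - 604393/1118)*(-4307) = -302218/559*(-4307) = 1301652926/559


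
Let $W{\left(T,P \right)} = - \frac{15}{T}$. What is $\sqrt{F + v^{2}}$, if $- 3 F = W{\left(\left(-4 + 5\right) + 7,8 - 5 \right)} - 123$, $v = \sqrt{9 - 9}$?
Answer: $\frac{3 \sqrt{74}}{4} \approx 6.4517$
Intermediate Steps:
$v = 0$ ($v = \sqrt{0} = 0$)
$W{\left(T,P \right)} = - \frac{15}{T}$
$F = \frac{333}{8}$ ($F = - \frac{- \frac{15}{\left(-4 + 5\right) + 7} - 123}{3} = - \frac{- \frac{15}{1 + 7} - 123}{3} = - \frac{- \frac{15}{8} - 123}{3} = \left(- \frac{1}{3}\right) \left(- \frac{999}{8}\right) = \frac{333}{8} \approx 41.625$)
$\sqrt{F + v^{2}} = \sqrt{\frac{333}{8} + 0^{2}} = \sqrt{\frac{333}{8} + 0} = \sqrt{\frac{333}{8}} = \frac{3 \sqrt{74}}{4}$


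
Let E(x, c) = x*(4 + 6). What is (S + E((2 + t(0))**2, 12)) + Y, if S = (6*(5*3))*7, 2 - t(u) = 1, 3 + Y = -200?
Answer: 517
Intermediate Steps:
Y = -203 (Y = -3 - 200 = -203)
t(u) = 1 (t(u) = 2 - 1*1 = 2 - 1 = 1)
S = 630 (S = (6*15)*7 = 90*7 = 630)
E(x, c) = 10*x (E(x, c) = x*10 = 10*x)
(S + E((2 + t(0))**2, 12)) + Y = (630 + 10*(2 + 1)**2) - 203 = (630 + 10*3**2) - 203 = (630 + 10*9) - 203 = (630 + 90) - 203 = 720 - 203 = 517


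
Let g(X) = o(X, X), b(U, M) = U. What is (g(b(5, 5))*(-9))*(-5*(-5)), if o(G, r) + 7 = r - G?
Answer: 1575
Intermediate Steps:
o(G, r) = -7 + r - G (o(G, r) = -7 + (r - G) = -7 + r - G)
g(X) = -7 (g(X) = -7 + X - X = -7)
(g(b(5, 5))*(-9))*(-5*(-5)) = (-7*(-9))*(-5*(-5)) = 63*25 = 1575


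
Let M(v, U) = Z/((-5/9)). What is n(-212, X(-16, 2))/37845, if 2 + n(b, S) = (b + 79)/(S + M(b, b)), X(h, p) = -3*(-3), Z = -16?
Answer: -149/1021815 ≈ -0.00014582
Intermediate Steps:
X(h, p) = 9
M(v, U) = 144/5 (M(v, U) = -16/((-5/9)) = -16/((-5*⅑)) = -16/(-5/9) = -16*(-9/5) = 144/5)
n(b, S) = -2 + (79 + b)/(144/5 + S) (n(b, S) = -2 + (b + 79)/(S + 144/5) = -2 + (79 + b)/(144/5 + S))
n(-212, X(-16, 2))/37845 = ((107 - 10*9 + 5*(-212))/(144 + 5*9))/37845 = ((107 - 90 - 1060)/(144 + 45))*(1/37845) = (-1043/189)*(1/37845) = ((1/189)*(-1043))*(1/37845) = -149/27*1/37845 = -149/1021815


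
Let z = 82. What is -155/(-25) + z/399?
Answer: 12779/1995 ≈ 6.4055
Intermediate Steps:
-155/(-25) + z/399 = -155/(-25) + 82/399 = -155*(-1/25) + 82*(1/399) = 31/5 + 82/399 = 12779/1995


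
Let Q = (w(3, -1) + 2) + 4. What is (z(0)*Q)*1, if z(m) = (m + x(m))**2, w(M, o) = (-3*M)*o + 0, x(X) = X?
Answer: 0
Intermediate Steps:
w(M, o) = -3*M*o (w(M, o) = -3*M*o + 0 = -3*M*o)
Q = 15 (Q = (-3*3*(-1) + 2) + 4 = (9 + 2) + 4 = 11 + 4 = 15)
z(m) = 4*m**2 (z(m) = (m + m)**2 = (2*m)**2 = 4*m**2)
(z(0)*Q)*1 = ((4*0**2)*15)*1 = ((4*0)*15)*1 = (0*15)*1 = 0*1 = 0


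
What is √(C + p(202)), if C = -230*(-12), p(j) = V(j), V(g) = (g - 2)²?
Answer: 2*√10690 ≈ 206.78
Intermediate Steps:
V(g) = (-2 + g)²
p(j) = (-2 + j)²
C = 2760
√(C + p(202)) = √(2760 + (-2 + 202)²) = √(2760 + 200²) = √(2760 + 40000) = √42760 = 2*√10690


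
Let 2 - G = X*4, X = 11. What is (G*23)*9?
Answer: -8694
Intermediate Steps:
G = -42 (G = 2 - 11*4 = 2 - 1*44 = 2 - 44 = -42)
(G*23)*9 = -42*23*9 = -966*9 = -8694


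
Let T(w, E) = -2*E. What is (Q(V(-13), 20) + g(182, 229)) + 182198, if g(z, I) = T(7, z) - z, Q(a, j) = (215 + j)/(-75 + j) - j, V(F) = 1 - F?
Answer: 1997905/11 ≈ 1.8163e+5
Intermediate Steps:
Q(a, j) = -j + (215 + j)/(-75 + j) (Q(a, j) = (215 + j)/(-75 + j) - j = -j + (215 + j)/(-75 + j))
g(z, I) = -3*z (g(z, I) = -2*z - z = -3*z)
(Q(V(-13), 20) + g(182, 229)) + 182198 = ((215 - 1*20² + 76*20)/(-75 + 20) - 3*182) + 182198 = ((215 - 1*400 + 1520)/(-55) - 546) + 182198 = (-(215 - 400 + 1520)/55 - 546) + 182198 = (-1/55*1335 - 546) + 182198 = (-267/11 - 546) + 182198 = -6273/11 + 182198 = 1997905/11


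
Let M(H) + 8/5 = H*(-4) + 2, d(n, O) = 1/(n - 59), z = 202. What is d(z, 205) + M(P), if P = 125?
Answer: -357209/715 ≈ -499.59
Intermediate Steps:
d(n, O) = 1/(-59 + n)
M(H) = ⅖ - 4*H (M(H) = -8/5 + (H*(-4) + 2) = -8/5 + (-4*H + 2) = -8/5 + (2 - 4*H) = ⅖ - 4*H)
d(z, 205) + M(P) = 1/(-59 + 202) + (⅖ - 4*125) = 1/143 + (⅖ - 500) = 1/143 - 2498/5 = -357209/715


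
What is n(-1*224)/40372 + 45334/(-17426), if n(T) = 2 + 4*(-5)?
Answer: -457634479/175880618 ≈ -2.6020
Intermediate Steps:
n(T) = -18 (n(T) = 2 - 20 = -18)
n(-1*224)/40372 + 45334/(-17426) = -18/40372 + 45334/(-17426) = -18*1/40372 + 45334*(-1/17426) = -9/20186 - 22667/8713 = -457634479/175880618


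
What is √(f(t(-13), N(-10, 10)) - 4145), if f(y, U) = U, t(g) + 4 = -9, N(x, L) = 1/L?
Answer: I*√414490/10 ≈ 64.381*I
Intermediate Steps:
t(g) = -13 (t(g) = -4 - 9 = -13)
√(f(t(-13), N(-10, 10)) - 4145) = √(1/10 - 4145) = √(⅒ - 4145) = √(-41449/10) = I*√414490/10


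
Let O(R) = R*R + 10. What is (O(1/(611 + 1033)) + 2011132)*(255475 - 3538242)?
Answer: -17843761967345087471/2702736 ≈ -6.6021e+12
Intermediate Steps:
O(R) = 10 + R**2 (O(R) = R**2 + 10 = 10 + R**2)
(O(1/(611 + 1033)) + 2011132)*(255475 - 3538242) = ((10 + (1/(611 + 1033))**2) + 2011132)*(255475 - 3538242) = ((10 + (1/1644)**2) + 2011132)*(-3282767) = ((10 + 1/2702736) + 2011132)*(-3282767) = (27027361/2702736 + 2011132)*(-3282767) = (5435585884513/2702736)*(-3282767) = -17843761967345087471/2702736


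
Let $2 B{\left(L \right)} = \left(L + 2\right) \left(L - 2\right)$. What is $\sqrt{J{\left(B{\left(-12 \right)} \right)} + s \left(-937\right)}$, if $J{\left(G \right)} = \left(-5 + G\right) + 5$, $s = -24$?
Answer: $\sqrt{22558} \approx 150.19$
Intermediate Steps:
$B{\left(L \right)} = \frac{\left(-2 + L\right) \left(2 + L\right)}{2}$ ($B{\left(L \right)} = \frac{\left(L + 2\right) \left(L - 2\right)}{2} = \frac{\left(2 + L\right) \left(-2 + L\right)}{2} = \frac{\left(-2 + L\right) \left(2 + L\right)}{2}$)
$J{\left(G \right)} = G$
$\sqrt{J{\left(B{\left(-12 \right)} \right)} + s \left(-937\right)} = \sqrt{\left(-2 + \frac{\left(-12\right)^{2}}{2}\right) - -22488} = \sqrt{\left(-2 + \frac{1}{2} \cdot 144\right) + 22488} = \sqrt{\left(-2 + 72\right) + 22488} = \sqrt{70 + 22488} = \sqrt{22558}$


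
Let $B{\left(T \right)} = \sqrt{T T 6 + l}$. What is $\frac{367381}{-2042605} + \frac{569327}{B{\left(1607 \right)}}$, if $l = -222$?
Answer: $- \frac{367381}{2042605} + \frac{569327 \sqrt{430402}}{2582412} \approx 144.46$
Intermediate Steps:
$B{\left(T \right)} = \sqrt{-222 + 6 T^{2}}$ ($B{\left(T \right)} = \sqrt{T T 6 - 222} = \sqrt{T^{2} \cdot 6 - 222} = \sqrt{6 T^{2} - 222} = \sqrt{-222 + 6 T^{2}}$)
$\frac{367381}{-2042605} + \frac{569327}{B{\left(1607 \right)}} = \frac{367381}{-2042605} + \frac{569327}{\sqrt{-222 + 6 \cdot 1607^{2}}} = 367381 \left(- \frac{1}{2042605}\right) + \frac{569327}{\sqrt{-222 + 6 \cdot 2582449}} = - \frac{367381}{2042605} + \frac{569327}{\sqrt{-222 + 15494694}} = - \frac{367381}{2042605} + \frac{569327}{\sqrt{15494472}} = - \frac{367381}{2042605} + \frac{569327}{6 \sqrt{430402}} = - \frac{367381}{2042605} + 569327 \frac{\sqrt{430402}}{2582412} = - \frac{367381}{2042605} + \frac{569327 \sqrt{430402}}{2582412}$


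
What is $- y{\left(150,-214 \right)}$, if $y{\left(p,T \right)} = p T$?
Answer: $32100$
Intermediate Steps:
$y{\left(p,T \right)} = T p$
$- y{\left(150,-214 \right)} = - \left(-214\right) 150 = \left(-1\right) \left(-32100\right) = 32100$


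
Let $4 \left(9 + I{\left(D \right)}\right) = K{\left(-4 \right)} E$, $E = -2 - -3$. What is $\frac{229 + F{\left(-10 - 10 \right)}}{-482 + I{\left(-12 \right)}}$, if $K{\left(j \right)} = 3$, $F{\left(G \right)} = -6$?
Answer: $- \frac{892}{1961} \approx -0.45487$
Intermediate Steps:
$E = 1$ ($E = -2 + 3 = 1$)
$I{\left(D \right)} = - \frac{33}{4}$ ($I{\left(D \right)} = -9 + \frac{3 \cdot 1}{4} = -9 + \frac{1}{4} \cdot 3 = -9 + \frac{3}{4} = - \frac{33}{4}$)
$\frac{229 + F{\left(-10 - 10 \right)}}{-482 + I{\left(-12 \right)}} = \frac{229 - 6}{-482 - \frac{33}{4}} = \frac{223}{- \frac{1961}{4}} = 223 \left(- \frac{4}{1961}\right) = - \frac{892}{1961}$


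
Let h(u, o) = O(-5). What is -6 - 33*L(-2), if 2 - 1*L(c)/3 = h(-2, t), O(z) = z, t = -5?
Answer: -699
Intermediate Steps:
h(u, o) = -5
L(c) = 21 (L(c) = 6 - 3*(-5) = 6 + 15 = 21)
-6 - 33*L(-2) = -6 - 33*21 = -6 - 693 = -699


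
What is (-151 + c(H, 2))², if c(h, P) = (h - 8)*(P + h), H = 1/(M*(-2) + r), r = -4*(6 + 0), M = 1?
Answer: 12709180225/456976 ≈ 27811.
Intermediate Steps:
r = -24 (r = -4*6 = -24)
H = -1/26 (H = 1/(1*(-2) - 24) = 1/(-2 - 24) = 1/(-26) = -1/26 ≈ -0.038462)
c(h, P) = (-8 + h)*(P + h)
(-151 + c(H, 2))² = (-151 + ((-1/26)² - 8*2 - 8*(-1/26) + 2*(-1/26)))² = (-151 + (1/676 - 16 + 4/13 - 1/13))² = (-151 - 10659/676)² = (-112735/676)² = 12709180225/456976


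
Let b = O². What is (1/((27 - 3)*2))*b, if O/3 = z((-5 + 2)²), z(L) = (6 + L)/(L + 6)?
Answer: 3/16 ≈ 0.18750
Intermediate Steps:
z(L) = 1 (z(L) = (6 + L)/(6 + L) = 1)
O = 3 (O = 3*1 = 3)
b = 9 (b = 3² = 9)
(1/((27 - 3)*2))*b = (1/((27 - 3)*2))*9 = ((½)/24)*9 = ((1/24)*(½))*9 = (1/48)*9 = 3/16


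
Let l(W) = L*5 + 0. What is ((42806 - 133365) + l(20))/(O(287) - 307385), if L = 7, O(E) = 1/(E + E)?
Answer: 51960776/176438989 ≈ 0.29450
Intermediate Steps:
O(E) = 1/(2*E)
l(W) = 35 (l(W) = 7*5 + 0 = 35 + 0 = 35)
((42806 - 133365) + l(20))/(O(287) - 307385) = ((42806 - 133365) + 35)/((1/2)/287 - 307385) = (-90559 + 35)/((1/2)*(1/287) - 307385) = -90524/(1/574 - 307385) = -90524/(-176438989/574) = -90524*(-574/176438989) = 51960776/176438989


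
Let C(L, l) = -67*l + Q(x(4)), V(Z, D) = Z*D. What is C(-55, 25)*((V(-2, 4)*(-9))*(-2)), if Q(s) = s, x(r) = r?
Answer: 240624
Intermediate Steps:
V(Z, D) = D*Z
C(L, l) = 4 - 67*l (C(L, l) = -67*l + 4 = 4 - 67*l)
C(-55, 25)*((V(-2, 4)*(-9))*(-2)) = (4 - 67*25)*(((4*(-2))*(-9))*(-2)) = (4 - 1675)*(-8*(-9)*(-2)) = -120312*(-2) = -1671*(-144) = 240624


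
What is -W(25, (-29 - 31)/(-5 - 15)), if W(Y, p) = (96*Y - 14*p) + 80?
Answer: -2438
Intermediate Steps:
W(Y, p) = 80 - 14*p + 96*Y (W(Y, p) = (-14*p + 96*Y) + 80 = 80 - 14*p + 96*Y)
-W(25, (-29 - 31)/(-5 - 15)) = -(80 - 14*(-29 - 31)/(-5 - 15) + 96*25) = -(80 - (-840)/(-20) + 2400) = -(80 - (-840)*(-1)/20 + 2400) = -(80 - 14*3 + 2400) = -(80 - 42 + 2400) = -1*2438 = -2438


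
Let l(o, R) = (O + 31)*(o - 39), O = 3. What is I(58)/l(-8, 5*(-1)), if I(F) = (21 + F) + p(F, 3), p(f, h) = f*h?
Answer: -253/1598 ≈ -0.15832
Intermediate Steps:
l(o, R) = -1326 + 34*o (l(o, R) = (3 + 31)*(o - 39) = 34*(-39 + o) = -1326 + 34*o)
I(F) = 21 + 4*F (I(F) = (21 + F) + F*3 = (21 + F) + 3*F = 21 + 4*F)
I(58)/l(-8, 5*(-1)) = (21 + 4*58)/(-1326 + 34*(-8)) = (21 + 232)/(-1326 - 272) = 253/(-1598) = 253*(-1/1598) = -253/1598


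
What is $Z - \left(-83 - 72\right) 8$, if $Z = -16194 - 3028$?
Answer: $-17982$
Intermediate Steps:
$Z = -19222$ ($Z = -16194 - 3028 = -19222$)
$Z - \left(-83 - 72\right) 8 = -19222 - \left(-83 - 72\right) 8 = -19222 - \left(-155\right) 8 = -19222 - -1240 = -19222 + 1240 = -17982$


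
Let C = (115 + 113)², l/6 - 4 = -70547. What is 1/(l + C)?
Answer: -1/371274 ≈ -2.6934e-6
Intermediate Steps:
l = -423258 (l = 24 + 6*(-70547) = 24 - 423282 = -423258)
C = 51984 (C = 228² = 51984)
1/(l + C) = 1/(-423258 + 51984) = 1/(-371274) = -1/371274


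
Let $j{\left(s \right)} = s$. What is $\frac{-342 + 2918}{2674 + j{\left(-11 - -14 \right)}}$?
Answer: $\frac{2576}{2677} \approx 0.96227$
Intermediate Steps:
$\frac{-342 + 2918}{2674 + j{\left(-11 - -14 \right)}} = \frac{-342 + 2918}{2674 - -3} = \frac{2576}{2674 + \left(-11 + 14\right)} = \frac{2576}{2674 + 3} = \frac{2576}{2677}$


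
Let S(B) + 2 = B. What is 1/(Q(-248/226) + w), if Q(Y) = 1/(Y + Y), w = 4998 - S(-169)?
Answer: 248/1281799 ≈ 0.00019348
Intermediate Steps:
S(B) = -2 + B
w = 5169 (w = 4998 - (-2 - 169) = 4998 - 1*(-171) = 4998 + 171 = 5169)
Q(Y) = 1/(2*Y)
1/(Q(-248/226) + w) = 1/(1/(2*((-248/226))) + 5169) = 1/(1/(2*((-248*1/226))) + 5169) = 1/(1/(2*(-124/113)) + 5169) = 1/((1/2)*(-113/124) + 5169) = 1/(-113/248 + 5169) = 1/(1281799/248) = 248/1281799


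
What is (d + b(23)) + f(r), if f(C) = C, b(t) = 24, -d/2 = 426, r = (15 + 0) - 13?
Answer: -826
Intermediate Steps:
r = 2 (r = 15 - 13 = 2)
d = -852 (d = -2*426 = -852)
(d + b(23)) + f(r) = (-852 + 24) + 2 = -828 + 2 = -826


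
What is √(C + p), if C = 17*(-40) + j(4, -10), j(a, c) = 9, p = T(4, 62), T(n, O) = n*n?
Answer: I*√655 ≈ 25.593*I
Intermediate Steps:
T(n, O) = n²
p = 16 (p = 4² = 16)
C = -671 (C = 17*(-40) + 9 = -680 + 9 = -671)
√(C + p) = √(-671 + 16) = √(-655) = I*√655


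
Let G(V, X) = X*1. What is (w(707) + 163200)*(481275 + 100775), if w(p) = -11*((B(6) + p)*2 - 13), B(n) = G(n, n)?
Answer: 85943756850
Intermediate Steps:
G(V, X) = X
B(n) = n
w(p) = 11 - 22*p (w(p) = -11*((6 + p)*2 - 13) = -11*((12 + 2*p) - 13) = -11*(-1 + 2*p) = 11 - 22*p)
(w(707) + 163200)*(481275 + 100775) = ((11 - 22*707) + 163200)*(481275 + 100775) = ((11 - 15554) + 163200)*582050 = (-15543 + 163200)*582050 = 147657*582050 = 85943756850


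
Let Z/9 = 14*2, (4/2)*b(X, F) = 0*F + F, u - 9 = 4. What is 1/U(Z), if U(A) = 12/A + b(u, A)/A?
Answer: 42/23 ≈ 1.8261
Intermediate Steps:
u = 13 (u = 9 + 4 = 13)
b(X, F) = F/2 (b(X, F) = (0*F + F)/2 = (0 + F)/2 = F/2)
Z = 252 (Z = 9*(14*2) = 9*28 = 252)
U(A) = 1/2 + 12/A (U(A) = 12/A + (A/2)/A = 12/A + 1/2 = 1/2 + 12/A)
1/U(Z) = 1/((1/2)*(24 + 252)/252) = 1/((1/2)*(1/252)*276) = 1/(23/42) = 42/23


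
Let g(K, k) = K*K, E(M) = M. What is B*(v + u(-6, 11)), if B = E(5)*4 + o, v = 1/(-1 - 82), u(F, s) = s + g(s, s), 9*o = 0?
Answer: 219100/83 ≈ 2639.8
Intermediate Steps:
g(K, k) = K²
o = 0 (o = (⅑)*0 = 0)
u(F, s) = s + s²
v = -1/83 (v = 1/(-83) = -1/83 ≈ -0.012048)
B = 20 (B = 5*4 + 0 = 20 + 0 = 20)
B*(v + u(-6, 11)) = 20*(-1/83 + 11*(1 + 11)) = 20*(-1/83 + 11*12) = 20*(-1/83 + 132) = 20*(10955/83) = 219100/83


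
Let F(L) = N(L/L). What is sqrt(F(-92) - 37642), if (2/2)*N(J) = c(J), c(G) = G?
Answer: I*sqrt(37641) ≈ 194.01*I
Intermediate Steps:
N(J) = J
F(L) = 1 (F(L) = L/L = 1)
sqrt(F(-92) - 37642) = sqrt(1 - 37642) = sqrt(-37641) = I*sqrt(37641)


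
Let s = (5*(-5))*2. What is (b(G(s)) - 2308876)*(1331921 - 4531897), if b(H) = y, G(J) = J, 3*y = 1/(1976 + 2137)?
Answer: 91164823340296888/12339 ≈ 7.3884e+12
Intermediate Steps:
y = 1/12339 (y = 1/(3*(1976 + 2137)) = (1/3)/4113 = (1/3)*(1/4113) = 1/12339 ≈ 8.1044e-5)
s = -50 (s = -25*2 = -50)
b(H) = 1/12339
(b(G(s)) - 2308876)*(1331921 - 4531897) = (1/12339 - 2308876)*(1331921 - 4531897) = -28489220963/12339*(-3199976) = 91164823340296888/12339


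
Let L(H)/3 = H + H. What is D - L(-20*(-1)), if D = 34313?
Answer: 34193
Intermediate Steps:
L(H) = 6*H (L(H) = 3*(H + H) = 3*(2*H) = 6*H)
D - L(-20*(-1)) = 34313 - 6*(-20*(-1)) = 34313 - 6*20 = 34313 - 1*120 = 34313 - 120 = 34193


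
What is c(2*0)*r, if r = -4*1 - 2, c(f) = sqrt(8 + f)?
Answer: -12*sqrt(2) ≈ -16.971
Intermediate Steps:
r = -6 (r = -4 - 2 = -6)
c(2*0)*r = sqrt(8 + 2*0)*(-6) = sqrt(8 + 0)*(-6) = sqrt(8)*(-6) = (2*sqrt(2))*(-6) = -12*sqrt(2)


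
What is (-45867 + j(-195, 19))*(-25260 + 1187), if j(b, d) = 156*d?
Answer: 1032803919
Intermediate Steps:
(-45867 + j(-195, 19))*(-25260 + 1187) = (-45867 + 156*19)*(-25260 + 1187) = (-45867 + 2964)*(-24073) = -42903*(-24073) = 1032803919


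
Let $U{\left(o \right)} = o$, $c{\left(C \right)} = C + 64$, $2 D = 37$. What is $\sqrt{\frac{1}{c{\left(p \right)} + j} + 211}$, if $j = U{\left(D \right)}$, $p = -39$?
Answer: $\frac{\sqrt{1597233}}{87} \approx 14.527$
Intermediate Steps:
$D = \frac{37}{2}$ ($D = \frac{1}{2} \cdot 37 = \frac{37}{2} \approx 18.5$)
$c{\left(C \right)} = 64 + C$
$j = \frac{37}{2} \approx 18.5$
$\sqrt{\frac{1}{c{\left(p \right)} + j} + 211} = \sqrt{\frac{1}{\left(64 - 39\right) + \frac{37}{2}} + 211} = \sqrt{\frac{1}{25 + \frac{37}{2}} + 211} = \sqrt{\frac{1}{\frac{87}{2}} + 211} = \sqrt{\frac{2}{87} + 211} = \sqrt{\frac{18359}{87}} = \frac{\sqrt{1597233}}{87}$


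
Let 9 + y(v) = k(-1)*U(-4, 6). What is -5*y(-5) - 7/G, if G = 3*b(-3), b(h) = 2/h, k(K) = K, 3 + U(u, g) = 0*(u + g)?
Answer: 67/2 ≈ 33.500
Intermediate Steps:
U(u, g) = -3 (U(u, g) = -3 + 0*(u + g) = -3 + 0*(g + u) = -3 + 0 = -3)
y(v) = -6 (y(v) = -9 - 1*(-3) = -9 + 3 = -6)
G = -2 (G = 3*(2/(-3)) = 3*(2*(-⅓)) = 3*(-⅔) = -2)
-5*y(-5) - 7/G = -5*(-6) - 7/(-2) = 30 - 7*(-½) = 30 + 7/2 = 67/2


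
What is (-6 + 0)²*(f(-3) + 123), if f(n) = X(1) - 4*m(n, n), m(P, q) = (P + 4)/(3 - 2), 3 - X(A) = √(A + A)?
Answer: 4392 - 36*√2 ≈ 4341.1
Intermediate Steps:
X(A) = 3 - √2*√A (X(A) = 3 - √(A + A) = 3 - √(2*A) = 3 - √2*√A)
m(P, q) = 4 + P (m(P, q) = (4 + P)/1 = (4 + P)*1 = 4 + P)
f(n) = -13 - √2 - 4*n (f(n) = (3 - √2*√1) - 4*(4 + n) = (3 - 1*√2*1) + (-16 - 4*n) = (3 - √2) + (-16 - 4*n) = -13 - √2 - 4*n)
(-6 + 0)²*(f(-3) + 123) = (-6 + 0)²*((-13 - √2 - 4*(-3)) + 123) = (-6)²*((-13 - √2 + 12) + 123) = 36*((-1 - √2) + 123) = 36*(122 - √2) = 4392 - 36*√2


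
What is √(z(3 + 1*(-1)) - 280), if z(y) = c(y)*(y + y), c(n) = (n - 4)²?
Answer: 2*I*√66 ≈ 16.248*I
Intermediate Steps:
c(n) = (-4 + n)²
z(y) = 2*y*(-4 + y)² (z(y) = (-4 + y)²*(y + y) = (-4 + y)²*(2*y) = 2*y*(-4 + y)²)
√(z(3 + 1*(-1)) - 280) = √(2*(3 + 1*(-1))*(-4 + (3 + 1*(-1)))² - 280) = √(2*(3 - 1)*(-4 + (3 - 1))² - 280) = √(2*2*(-4 + 2)² - 280) = √(2*2*(-2)² - 280) = √(2*2*4 - 280) = √(16 - 280) = √(-264) = 2*I*√66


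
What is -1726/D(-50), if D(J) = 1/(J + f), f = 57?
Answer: -12082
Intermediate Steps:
D(J) = 1/(57 + J) (D(J) = 1/(J + 57) = 1/(57 + J))
-1726/D(-50) = -1726/(1/(57 - 50)) = -1726/(1/7) = -1726/⅐ = -1726*7 = -12082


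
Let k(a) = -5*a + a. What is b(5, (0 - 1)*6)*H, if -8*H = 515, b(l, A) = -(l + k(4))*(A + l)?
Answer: 5665/8 ≈ 708.13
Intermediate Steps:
k(a) = -4*a
b(l, A) = -(-16 + l)*(A + l) (b(l, A) = -(l - 4*4)*(A + l) = -(l - 16)*(A + l) = -(-16 + l)*(A + l))
H = -515/8 (H = -⅛*515 = -515/8 ≈ -64.375)
b(5, (0 - 1)*6)*H = (-1*5² + 16*((0 - 1)*6) + 16*5 - 1*(0 - 1)*6*5)*(-515/8) = (-1*25 + 16*(-1*6) + 80 - 1*(-1*6)*5)*(-515/8) = (-25 + 16*(-6) + 80 - 1*(-6)*5)*(-515/8) = (-25 - 96 + 80 + 30)*(-515/8) = -11*(-515/8) = 5665/8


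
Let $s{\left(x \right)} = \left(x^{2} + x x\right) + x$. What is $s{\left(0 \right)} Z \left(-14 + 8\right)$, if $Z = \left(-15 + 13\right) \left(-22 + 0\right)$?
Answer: $0$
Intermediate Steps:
$s{\left(x \right)} = x + 2 x^{2}$ ($s{\left(x \right)} = \left(x^{2} + x^{2}\right) + x = 2 x^{2} + x = x + 2 x^{2}$)
$Z = 44$ ($Z = \left(-2\right) \left(-22\right) = 44$)
$s{\left(0 \right)} Z \left(-14 + 8\right) = 0 \left(1 + 2 \cdot 0\right) 44 \left(-14 + 8\right) = 0 \left(1 + 0\right) 44 \left(-6\right) = 0 \cdot 1 \cdot 44 \left(-6\right) = 0 \cdot 44 \left(-6\right) = 0 \left(-6\right) = 0$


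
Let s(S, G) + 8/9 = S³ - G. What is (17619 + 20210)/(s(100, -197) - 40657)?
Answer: 340461/8635852 ≈ 0.039424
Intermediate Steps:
s(S, G) = -8/9 + S³ - G (s(S, G) = -8/9 + (S³ - G) = -8/9 + S³ - G)
(17619 + 20210)/(s(100, -197) - 40657) = (17619 + 20210)/((-8/9 + 100³ - 1*(-197)) - 40657) = 37829/((-8/9 + 1000000 + 197) - 40657) = 37829/(9001765/9 - 40657) = 37829/(8635852/9) = 37829*(9/8635852) = 340461/8635852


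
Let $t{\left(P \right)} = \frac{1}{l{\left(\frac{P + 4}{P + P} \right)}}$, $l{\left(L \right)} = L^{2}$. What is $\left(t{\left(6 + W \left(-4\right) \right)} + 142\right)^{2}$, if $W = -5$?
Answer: $\frac{1064455876}{50625} \approx 21026.0$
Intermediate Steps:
$t{\left(P \right)} = \frac{4 P^{2}}{\left(4 + P\right)^{2}}$ ($t{\left(P \right)} = \frac{1}{\left(\frac{P + 4}{P + P}\right)^{2}} = \frac{1}{\left(\frac{4 + P}{2 P}\right)^{2}} = \frac{1}{\frac{1}{4} \frac{1}{P^{2}} \left(4 + P\right)^{2}} = \frac{4 P^{2}}{\left(4 + P\right)^{2}}$)
$\left(t{\left(6 + W \left(-4\right) \right)} + 142\right)^{2} = \left(\frac{4 \left(6 - -20\right)^{2}}{\left(4 + \left(6 - -20\right)\right)^{2}} + 142\right)^{2} = \left(\frac{4 \left(6 + 20\right)^{2}}{\left(4 + \left(6 + 20\right)\right)^{2}} + 142\right)^{2} = \left(\frac{4 \cdot 26^{2}}{\left(4 + 26\right)^{2}} + 142\right)^{2} = \left(4 \cdot 676 \cdot \frac{1}{900} + 142\right)^{2} = \left(\frac{676}{225} + 142\right)^{2} = \left(\frac{32626}{225}\right)^{2} = \frac{1064455876}{50625}$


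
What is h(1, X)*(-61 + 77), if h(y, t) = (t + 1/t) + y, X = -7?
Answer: -688/7 ≈ -98.286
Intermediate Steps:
h(y, t) = t + y + 1/t (h(y, t) = (t + 1/t) + y = t + y + 1/t)
h(1, X)*(-61 + 77) = (-7 + 1 + 1/(-7))*(-61 + 77) = (-7 + 1 - ⅐)*16 = -43/7*16 = -688/7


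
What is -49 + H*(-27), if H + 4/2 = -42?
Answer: 1139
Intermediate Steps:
H = -44 (H = -2 - 42 = -44)
-49 + H*(-27) = -49 - 44*(-27) = -49 + 1188 = 1139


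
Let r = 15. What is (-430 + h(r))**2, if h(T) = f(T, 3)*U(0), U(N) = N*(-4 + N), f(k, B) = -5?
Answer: 184900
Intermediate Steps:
h(T) = 0 (h(T) = -0*(-4 + 0) = -0*(-4) = -5*0 = 0)
(-430 + h(r))**2 = (-430 + 0)**2 = (-430)**2 = 184900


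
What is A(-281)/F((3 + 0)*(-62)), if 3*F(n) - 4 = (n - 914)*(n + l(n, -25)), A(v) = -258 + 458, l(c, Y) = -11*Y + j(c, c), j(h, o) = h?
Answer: 25/4446 ≈ 0.0056230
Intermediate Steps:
l(c, Y) = c - 11*Y (l(c, Y) = -11*Y + c = c - 11*Y)
A(v) = 200
F(n) = 4/3 + (-914 + n)*(275 + 2*n)/3 (F(n) = 4/3 + ((n - 914)*(n + (n - 11*(-25))))/3 = 4/3 + ((-914 + n)*(n + (n + 275)))/3 = 4/3 + ((-914 + n)*(n + (275 + n)))/3 = 4/3 + ((-914 + n)*(275 + 2*n))/3 = 4/3 + (-914 + n)*(275 + 2*n)/3)
A(-281)/F((3 + 0)*(-62)) = 200/(-83782 - 1553*(3 + 0)*(-62)/3 + 2*((3 + 0)*(-62))²/3) = 200/(-83782 - 1553*(-62) + 2*(3*(-62))²/3) = 200/(-83782 - 1553/3*(-186) + (⅔)*(-186)²) = 200/(-83782 + 96286 + (⅔)*34596) = 200/(-83782 + 96286 + 23064) = 200/35568 = 200*(1/35568) = 25/4446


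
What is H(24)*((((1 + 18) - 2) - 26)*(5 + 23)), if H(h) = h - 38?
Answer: 3528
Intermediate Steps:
H(h) = -38 + h
H(24)*((((1 + 18) - 2) - 26)*(5 + 23)) = (-38 + 24)*((((1 + 18) - 2) - 26)*(5 + 23)) = -14*((19 - 2) - 26)*28 = -14*(17 - 26)*28 = -(-126)*28 = -14*(-252) = 3528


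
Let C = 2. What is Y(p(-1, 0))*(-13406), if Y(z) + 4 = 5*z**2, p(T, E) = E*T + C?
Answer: -214496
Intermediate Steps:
p(T, E) = 2 + E*T (p(T, E) = E*T + 2 = 2 + E*T)
Y(z) = -4 + 5*z**2
Y(p(-1, 0))*(-13406) = (-4 + 5*(2 + 0*(-1))**2)*(-13406) = (-4 + 5*(2 + 0)**2)*(-13406) = (-4 + 5*2**2)*(-13406) = (-4 + 5*4)*(-13406) = (-4 + 20)*(-13406) = 16*(-13406) = -214496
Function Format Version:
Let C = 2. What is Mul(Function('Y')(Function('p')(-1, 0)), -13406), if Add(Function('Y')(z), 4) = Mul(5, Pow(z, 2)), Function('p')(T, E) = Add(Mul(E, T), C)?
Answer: -214496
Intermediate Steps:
Function('p')(T, E) = Add(2, Mul(E, T)) (Function('p')(T, E) = Add(Mul(E, T), 2) = Add(2, Mul(E, T)))
Function('Y')(z) = Add(-4, Mul(5, Pow(z, 2)))
Mul(Function('Y')(Function('p')(-1, 0)), -13406) = Mul(Add(-4, Mul(5, Pow(Add(2, Mul(0, -1)), 2))), -13406) = Mul(Add(-4, Mul(5, Pow(Add(2, 0), 2))), -13406) = Mul(Add(-4, Mul(5, Pow(2, 2))), -13406) = Mul(Add(-4, Mul(5, 4)), -13406) = Mul(Add(-4, 20), -13406) = Mul(16, -13406) = -214496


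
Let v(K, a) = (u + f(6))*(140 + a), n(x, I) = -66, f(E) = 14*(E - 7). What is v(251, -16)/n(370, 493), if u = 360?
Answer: -21452/33 ≈ -650.06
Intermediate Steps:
f(E) = -98 + 14*E (f(E) = 14*(-7 + E) = -98 + 14*E)
v(K, a) = 48440 + 346*a (v(K, a) = (360 + (-98 + 14*6))*(140 + a) = (360 + (-98 + 84))*(140 + a) = (360 - 14)*(140 + a) = 346*(140 + a) = 48440 + 346*a)
v(251, -16)/n(370, 493) = (48440 + 346*(-16))/(-66) = (48440 - 5536)*(-1/66) = 42904*(-1/66) = -21452/33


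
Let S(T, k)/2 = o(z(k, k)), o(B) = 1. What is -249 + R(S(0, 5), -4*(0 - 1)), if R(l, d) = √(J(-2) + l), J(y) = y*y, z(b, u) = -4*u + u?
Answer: -249 + √6 ≈ -246.55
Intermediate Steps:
z(b, u) = -3*u
J(y) = y²
S(T, k) = 2 (S(T, k) = 2*1 = 2)
R(l, d) = √(4 + l) (R(l, d) = √((-2)² + l) = √(4 + l))
-249 + R(S(0, 5), -4*(0 - 1)) = -249 + √(4 + 2) = -249 + √6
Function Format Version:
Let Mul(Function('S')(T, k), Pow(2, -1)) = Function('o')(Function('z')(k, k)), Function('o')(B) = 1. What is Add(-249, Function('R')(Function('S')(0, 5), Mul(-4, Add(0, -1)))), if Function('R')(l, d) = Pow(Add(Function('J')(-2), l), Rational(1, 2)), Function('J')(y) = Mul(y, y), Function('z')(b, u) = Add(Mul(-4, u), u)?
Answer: Add(-249, Pow(6, Rational(1, 2))) ≈ -246.55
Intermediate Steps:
Function('z')(b, u) = Mul(-3, u)
Function('J')(y) = Pow(y, 2)
Function('S')(T, k) = 2 (Function('S')(T, k) = Mul(2, 1) = 2)
Function('R')(l, d) = Pow(Add(4, l), Rational(1, 2)) (Function('R')(l, d) = Pow(Add(Pow(-2, 2), l), Rational(1, 2)) = Pow(Add(4, l), Rational(1, 2)))
Add(-249, Function('R')(Function('S')(0, 5), Mul(-4, Add(0, -1)))) = Add(-249, Pow(Add(4, 2), Rational(1, 2))) = Add(-249, Pow(6, Rational(1, 2)))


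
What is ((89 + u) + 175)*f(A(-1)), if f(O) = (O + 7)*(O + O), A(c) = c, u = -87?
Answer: -2124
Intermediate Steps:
f(O) = 2*O*(7 + O) (f(O) = (7 + O)*(2*O) = 2*O*(7 + O))
((89 + u) + 175)*f(A(-1)) = ((89 - 87) + 175)*(2*(-1)*(7 - 1)) = (2 + 175)*(2*(-1)*6) = 177*(-12) = -2124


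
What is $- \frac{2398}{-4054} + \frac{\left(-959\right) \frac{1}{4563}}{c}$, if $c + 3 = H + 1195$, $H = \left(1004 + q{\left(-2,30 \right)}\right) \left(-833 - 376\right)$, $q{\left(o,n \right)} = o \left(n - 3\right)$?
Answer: $\frac{6277240014139}{10612144760958} \approx 0.59151$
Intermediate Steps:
$q{\left(o,n \right)} = o \left(-3 + n\right)$
$H = -1148550$ ($H = \left(1004 - 2 \left(-3 + 30\right)\right) \left(-833 - 376\right) = \left(1004 - 54\right) \left(-1209\right) = 950 \left(-1209\right) = -1148550$)
$c = -1147358$ ($c = -3 + \left(-1148550 + 1195\right) = -3 - 1147355 = -1147358$)
$- \frac{2398}{-4054} + \frac{\left(-959\right) \frac{1}{4563}}{c} = - \frac{2398}{-4054} + \frac{\left(-959\right) \frac{1}{4563}}{-1147358} = \left(-2398\right) \left(- \frac{1}{4054}\right) + \left(-959\right) \frac{1}{4563} \left(- \frac{1}{1147358}\right) = \frac{1199}{2027} - - \frac{959}{5235394554} = \frac{1199}{2027} + \frac{959}{5235394554} = \frac{6277240014139}{10612144760958}$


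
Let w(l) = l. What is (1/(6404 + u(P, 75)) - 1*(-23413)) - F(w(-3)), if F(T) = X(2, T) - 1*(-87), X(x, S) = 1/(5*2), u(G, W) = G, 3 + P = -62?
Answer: 1478628811/63390 ≈ 23326.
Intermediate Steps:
P = -65 (P = -3 - 62 = -65)
X(x, S) = 1/10 (X(x, S) = (1/5)*(1/2) = 1/10)
F(T) = 871/10 (F(T) = 1/10 - 1*(-87) = 1/10 + 87 = 871/10)
(1/(6404 + u(P, 75)) - 1*(-23413)) - F(w(-3)) = (1/(6404 - 65) - 1*(-23413)) - 1*871/10 = (1/6339 + 23413) - 871/10 = 148415008/6339 - 871/10 = 1478628811/63390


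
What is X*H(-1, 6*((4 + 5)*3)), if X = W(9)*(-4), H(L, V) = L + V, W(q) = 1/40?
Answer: -161/10 ≈ -16.100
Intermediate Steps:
W(q) = 1/40
X = -⅒ (X = (1/40)*(-4) = -⅒ ≈ -0.10000)
X*H(-1, 6*((4 + 5)*3)) = -(-1 + 6*((4 + 5)*3))/10 = -(-1 + 6*(9*3))/10 = -(-1 + 6*27)/10 = -(-1 + 162)/10 = -⅒*161 = -161/10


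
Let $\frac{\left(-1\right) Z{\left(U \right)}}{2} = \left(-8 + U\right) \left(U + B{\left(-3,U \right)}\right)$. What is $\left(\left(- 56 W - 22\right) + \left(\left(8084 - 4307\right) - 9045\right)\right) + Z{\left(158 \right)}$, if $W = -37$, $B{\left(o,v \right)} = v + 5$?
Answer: $-99518$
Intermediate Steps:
$B{\left(o,v \right)} = 5 + v$
$Z{\left(U \right)} = - 2 \left(-8 + U\right) \left(5 + 2 U\right)$ ($Z{\left(U \right)} = - 2 \left(-8 + U\right) \left(U + \left(5 + U\right)\right) = - 2 \left(-8 + U\right) \left(5 + 2 U\right)$)
$\left(\left(- 56 W - 22\right) + \left(\left(8084 - 4307\right) - 9045\right)\right) + Z{\left(158 \right)} = \left(\left(\left(-56\right) \left(-37\right) - 22\right) + \left(\left(8084 - 4307\right) - 9045\right)\right) + \left(80 - 4 \cdot 158^{2} + 22 \cdot 158\right) = \left(\left(2072 - 22\right) + \left(3777 - 9045\right)\right) + \left(80 - 99856 + 3476\right) = \left(2050 - 5268\right) + \left(80 - 99856 + 3476\right) = -3218 - 96300 = -99518$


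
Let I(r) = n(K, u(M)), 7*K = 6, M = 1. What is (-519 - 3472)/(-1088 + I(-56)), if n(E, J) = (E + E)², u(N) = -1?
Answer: 195559/53168 ≈ 3.6781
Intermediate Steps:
K = 6/7 (K = (⅐)*6 = 6/7 ≈ 0.85714)
n(E, J) = 4*E² (n(E, J) = (2*E)² = 4*E²)
I(r) = 144/49 (I(r) = 4*(6/7)² = 4*(36/49) = 144/49)
(-519 - 3472)/(-1088 + I(-56)) = (-519 - 3472)/(-1088 + 144/49) = -3991/(-53168/49) = -3991*(-49/53168) = 195559/53168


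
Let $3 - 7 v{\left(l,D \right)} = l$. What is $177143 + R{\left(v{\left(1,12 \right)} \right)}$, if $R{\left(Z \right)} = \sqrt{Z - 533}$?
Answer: $177143 + \frac{i \sqrt{26103}}{7} \approx 1.7714 \cdot 10^{5} + 23.081 i$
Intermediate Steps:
$v{\left(l,D \right)} = \frac{3}{7} - \frac{l}{7}$
$R{\left(Z \right)} = \sqrt{-533 + Z}$
$177143 + R{\left(v{\left(1,12 \right)} \right)} = 177143 + \sqrt{-533 + \left(\frac{3}{7} - \frac{1}{7}\right)} = 177143 + \sqrt{-533 + \frac{2}{7}} = 177143 + \sqrt{- \frac{3729}{7}} = 177143 + \frac{i \sqrt{26103}}{7}$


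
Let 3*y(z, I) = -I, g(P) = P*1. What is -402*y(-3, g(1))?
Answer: 134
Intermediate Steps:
g(P) = P
y(z, I) = -I/3 (y(z, I) = (-I)/3 = -I/3)
-402*y(-3, g(1)) = -(-134) = -402*(-⅓) = 134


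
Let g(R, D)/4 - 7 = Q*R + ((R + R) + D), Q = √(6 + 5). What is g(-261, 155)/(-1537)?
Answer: 1440/1537 + 36*√11/53 ≈ 3.1897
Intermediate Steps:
Q = √11 ≈ 3.3166
g(R, D) = 28 + 4*D + 8*R + 4*R*√11 (g(R, D) = 28 + 4*(√11*R + ((R + R) + D)) = 28 + 4*(R*√11 + (2*R + D)) = 28 + 4*(R*√11 + (D + 2*R)) = 28 + 4*(D + 2*R + R*√11) = 28 + (4*D + 8*R + 4*R*√11) = 28 + 4*D + 8*R + 4*R*√11)
g(-261, 155)/(-1537) = (28 + 4*155 + 8*(-261) + 4*(-261)*√11)/(-1537) = (28 + 620 - 2088 - 1044*√11)*(-1/1537) = (-1440 - 1044*√11)*(-1/1537) = 1440/1537 + 36*√11/53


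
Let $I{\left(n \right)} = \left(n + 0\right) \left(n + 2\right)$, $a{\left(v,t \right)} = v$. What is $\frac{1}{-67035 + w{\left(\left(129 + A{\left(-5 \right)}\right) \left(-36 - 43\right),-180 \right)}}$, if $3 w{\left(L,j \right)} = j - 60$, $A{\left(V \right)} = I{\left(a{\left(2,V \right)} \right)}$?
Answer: $- \frac{1}{67115} \approx -1.49 \cdot 10^{-5}$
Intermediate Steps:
$I{\left(n \right)} = n \left(2 + n\right)$
$A{\left(V \right)} = 8$ ($A{\left(V \right)} = 2 \left(2 + 2\right) = 2 \cdot 4 = 8$)
$w{\left(L,j \right)} = -20 + \frac{j}{3}$ ($w{\left(L,j \right)} = \frac{j - 60}{3} = \frac{-60 + j}{3} = -20 + \frac{j}{3}$)
$\frac{1}{-67035 + w{\left(\left(129 + A{\left(-5 \right)}\right) \left(-36 - 43\right),-180 \right)}} = \frac{1}{-67035 + \left(-20 + \frac{1}{3} \left(-180\right)\right)} = \frac{1}{-67035 - 80} = \frac{1}{-67115} = - \frac{1}{67115}$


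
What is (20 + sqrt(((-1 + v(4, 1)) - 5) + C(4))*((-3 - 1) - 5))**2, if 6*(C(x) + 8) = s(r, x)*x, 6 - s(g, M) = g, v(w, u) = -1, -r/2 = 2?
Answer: -275 - 600*I*sqrt(3) ≈ -275.0 - 1039.2*I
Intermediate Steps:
r = -4 (r = -2*2 = -4)
s(g, M) = 6 - g
C(x) = -8 + 5*x/3 (C(x) = -8 + ((6 - 1*(-4))*x)/6 = -8 + ((6 + 4)*x)/6 = -8 + (10*x)/6 = -8 + 5*x/3)
(20 + sqrt(((-1 + v(4, 1)) - 5) + C(4))*((-3 - 1) - 5))**2 = (20 + sqrt(((-1 - 1) - 5) + (-8 + (5/3)*4))*((-3 - 1) - 5))**2 = (20 + sqrt((-2 - 5) + (-8 + 20/3))*(-4 - 5))**2 = (20 + sqrt(-7 - 4/3)*(-9))**2 = (20 + sqrt(-25/3)*(-9))**2 = (20 + (5*I*sqrt(3)/3)*(-9))**2 = (20 - 15*I*sqrt(3))**2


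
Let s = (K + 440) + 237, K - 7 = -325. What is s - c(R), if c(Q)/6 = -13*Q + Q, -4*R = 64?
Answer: -793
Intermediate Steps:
K = -318 (K = 7 - 325 = -318)
R = -16 (R = -1/4*64 = -16)
c(Q) = -72*Q (c(Q) = 6*(-13*Q + Q) = 6*(-12*Q) = -72*Q)
s = 359 (s = (-318 + 440) + 237 = 122 + 237 = 359)
s - c(R) = 359 - (-72)*(-16) = 359 - 1*1152 = 359 - 1152 = -793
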